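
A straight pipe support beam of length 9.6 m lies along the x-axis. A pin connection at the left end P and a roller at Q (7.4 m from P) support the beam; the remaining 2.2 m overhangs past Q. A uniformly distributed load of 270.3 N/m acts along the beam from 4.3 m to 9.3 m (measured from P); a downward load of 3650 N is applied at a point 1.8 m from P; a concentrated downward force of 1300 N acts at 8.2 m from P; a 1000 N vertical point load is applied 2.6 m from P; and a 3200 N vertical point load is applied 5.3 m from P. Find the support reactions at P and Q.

P_x = 0, P_y = 4288 N, Q_y = 6214 N

Resultant of the distributed load: 270.3 × 5 = 1351.5 N at 6.8 m from P.
Taking moments about P: Q_y·7.4 − (270.3·5)·6.8 − 3650·1.8 − 1300·8.2 − 1000·2.6 − 3200·5.3 = 0 → Q_y = 45980.2/7.4 = 6213.54 ≈ 6214 N.
ΣF_y = 0: P_y + 6213.54 − 270.3·5 − 3650 − 1300 − 1000 − 3200 = 0 → P_y = 4288 N.
ΣF_x = 0: no horizontal applied forces, so P_x = 0.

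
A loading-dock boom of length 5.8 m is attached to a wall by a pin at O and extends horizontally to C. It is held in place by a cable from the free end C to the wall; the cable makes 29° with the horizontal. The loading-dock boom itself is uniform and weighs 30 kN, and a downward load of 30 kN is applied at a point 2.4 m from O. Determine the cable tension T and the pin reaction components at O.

ΣM about O: T·sin29°·5.8 − 30·2.9 − 30·2.4 = 0 → T = 159/(5.8·0.48481) = 56.5454 ≈ 56.55 kN.
ΣF_x = 0: O_x − T·cos29° = 0 → O_x = 56.5454 × 0.87462 = 49.46 kN.
ΣF_y = 0: O_y + T·sin29° − 30 − 30 = 0 → O_y = 60 − 56.5454 × 0.48481 = 32.59 kN.

T = 56.55 kN, O_x = 49.46 kN, O_y = 32.59 kN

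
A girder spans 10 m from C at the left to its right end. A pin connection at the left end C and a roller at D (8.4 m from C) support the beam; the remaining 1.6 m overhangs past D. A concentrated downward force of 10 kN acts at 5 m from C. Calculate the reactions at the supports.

ΣM about C: D_y·8.4 − 10·5 = 0 → D_y = 50/8.4 = 5.95238 ≈ 5.952 kN.
ΣF_y = 0: C_y + 5.95238 − 10 = 0 → C_y = 4.048 kN.
ΣF_x = 0: no horizontal applied forces, so C_x = 0.

C_x = 0, C_y = 4.048 kN, D_y = 5.952 kN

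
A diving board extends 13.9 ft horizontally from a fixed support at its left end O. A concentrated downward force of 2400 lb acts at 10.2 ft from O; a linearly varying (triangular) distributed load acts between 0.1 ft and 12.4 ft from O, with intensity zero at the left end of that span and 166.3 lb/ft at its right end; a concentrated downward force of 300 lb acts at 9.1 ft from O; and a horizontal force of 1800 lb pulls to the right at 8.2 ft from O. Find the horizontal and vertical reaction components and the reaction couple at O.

Resultant of the triangular load: ½ × 166.3 × 12.3 = 1022.745 lb, acting at 8.3 ft from O (one-third of the span from the peak).
ΣF_x = 0: O_x + 1800 = 0 → O_x = -1800 lb.
ΣF_y = 0: O_y − 2400 − ½·166.3·12.3 − 300 = 0 → O_y = 3723 lb.
ΣM about O: M_O − 2400·10.2 − (½·166.3·12.3)·8.3 − 300·9.1 = 0 → M_O = 35700 lb·ft.

O_x = -1800 lb, O_y = 3723 lb, M_O = 35700 lb·ft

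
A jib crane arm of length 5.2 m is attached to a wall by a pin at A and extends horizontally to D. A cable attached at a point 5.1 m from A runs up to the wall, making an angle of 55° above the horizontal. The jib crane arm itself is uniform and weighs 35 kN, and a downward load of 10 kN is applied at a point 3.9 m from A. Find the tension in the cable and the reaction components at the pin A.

T = 31.12 kN, A_x = 17.85 kN, A_y = 19.51 kN

ΣM about A: T·sin55°·5.1 − 35·2.6 − 10·3.9 = 0 → T = 130/(5.1·0.819152) = 31.1178 ≈ 31.12 kN.
ΣF_x = 0: A_x − T·cos55° = 0 → A_x = 31.1178 × 0.573576 = 17.85 kN.
ΣF_y = 0: A_y + T·sin55° − 35 − 10 = 0 → A_y = 45 − 31.1178 × 0.819152 = 19.51 kN.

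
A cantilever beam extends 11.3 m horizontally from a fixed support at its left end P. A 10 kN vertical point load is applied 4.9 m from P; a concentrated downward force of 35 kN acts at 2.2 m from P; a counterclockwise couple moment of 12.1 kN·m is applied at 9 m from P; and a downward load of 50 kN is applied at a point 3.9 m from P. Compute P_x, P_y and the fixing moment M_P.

P_x = 0, P_y = 95.00 kN, M_P = 308.9 kN·m

ΣF_x = 0: P_x = 0.
ΣF_y = 0: P_y − 10 − 35 − 50 = 0 → P_y = 95.00 kN.
ΣM about P: M_P − 10·4.9 − 35·2.2 + 12.1 − 50·3.9 = 0 → M_P = 308.9 kN·m.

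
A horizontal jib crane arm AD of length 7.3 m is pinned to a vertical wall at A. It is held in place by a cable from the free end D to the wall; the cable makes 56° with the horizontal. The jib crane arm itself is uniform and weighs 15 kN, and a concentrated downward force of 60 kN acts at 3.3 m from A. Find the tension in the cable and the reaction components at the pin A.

ΣM about A: T·sin56°·7.3 − 15·3.65 − 60·3.3 = 0 → T = 252.75/(7.3·0.829038) = 41.7632 ≈ 41.76 kN.
ΣF_x = 0: A_x − T·cos56° = 0 → A_x = 41.7632 × 0.559193 = 23.35 kN.
ΣF_y = 0: A_y + T·sin56° − 15 − 60 = 0 → A_y = 75 − 41.7632 × 0.829038 = 40.38 kN.

T = 41.76 kN, A_x = 23.35 kN, A_y = 40.38 kN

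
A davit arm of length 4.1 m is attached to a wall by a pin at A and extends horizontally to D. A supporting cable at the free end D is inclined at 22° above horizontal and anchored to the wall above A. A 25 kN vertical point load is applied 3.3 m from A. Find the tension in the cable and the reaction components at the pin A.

ΣM about A: T·sin22°·4.1 − 25·3.3 = 0 → T = 82.5/(4.1·0.374607) = 53.7148 ≈ 53.71 kN.
ΣF_x = 0: A_x − T·cos22° = 0 → A_x = 53.7148 × 0.927184 = 49.80 kN.
ΣF_y = 0: A_y + T·sin22° − 25 = 0 → A_y = 25 − 53.7148 × 0.374607 = 4.878 kN.

T = 53.71 kN, A_x = 49.80 kN, A_y = 4.878 kN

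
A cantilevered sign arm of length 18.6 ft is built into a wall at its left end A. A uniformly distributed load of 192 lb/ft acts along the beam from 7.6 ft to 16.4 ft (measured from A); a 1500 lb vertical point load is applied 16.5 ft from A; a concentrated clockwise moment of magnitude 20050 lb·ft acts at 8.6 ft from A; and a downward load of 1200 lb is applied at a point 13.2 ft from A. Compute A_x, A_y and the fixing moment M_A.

Resultant of the distributed load: 192 × 8.8 = 1689.6 lb at 12 ft from A.
ΣF_x = 0: A_x = 0.
ΣF_y = 0: A_y − 192·8.8 − 1500 − 1200 = 0 → A_y = 4390 lb.
ΣM about A: M_A − (192·8.8)·12 − 1500·16.5 − 20050 − 1200·13.2 = 0 → M_A = 80920 lb·ft.

A_x = 0, A_y = 4390 lb, M_A = 80920 lb·ft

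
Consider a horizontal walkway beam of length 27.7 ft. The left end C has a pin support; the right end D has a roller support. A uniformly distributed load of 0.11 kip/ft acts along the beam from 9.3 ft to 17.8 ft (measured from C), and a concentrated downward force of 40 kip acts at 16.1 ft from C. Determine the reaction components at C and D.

Resultant of the distributed load: 0.11 × 8.5 = 0.935 kip at 13.55 ft from C.
Moments about C: D_y·27.7 − (0.11·8.5)·13.55 − 40·16.1 = 0 → D_y = 656.66925/27.7 = 23.7065 ≈ 23.71 kip.
ΣF_y = 0: C_y + 23.7065 − 0.11·8.5 − 40 = 0 → C_y = 17.23 kip.
ΣF_x = 0: no horizontal applied forces, so C_x = 0.

C_x = 0, C_y = 17.23 kip, D_y = 23.71 kip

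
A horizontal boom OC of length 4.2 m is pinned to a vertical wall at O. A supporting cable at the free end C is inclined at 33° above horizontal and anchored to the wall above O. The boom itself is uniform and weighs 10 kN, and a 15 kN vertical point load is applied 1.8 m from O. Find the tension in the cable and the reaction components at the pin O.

T = 20.98 kN, O_x = 17.60 kN, O_y = 13.57 kN

ΣM about O: T·sin33°·4.2 − 10·2.1 − 15·1.8 = 0 → T = 48/(4.2·0.544639) = 20.9838 ≈ 20.98 kN.
ΣF_x = 0: O_x − T·cos33° = 0 → O_x = 20.9838 × 0.838671 = 17.60 kN.
ΣF_y = 0: O_y + T·sin33° − 10 − 15 = 0 → O_y = 25 − 20.9838 × 0.544639 = 13.57 kN.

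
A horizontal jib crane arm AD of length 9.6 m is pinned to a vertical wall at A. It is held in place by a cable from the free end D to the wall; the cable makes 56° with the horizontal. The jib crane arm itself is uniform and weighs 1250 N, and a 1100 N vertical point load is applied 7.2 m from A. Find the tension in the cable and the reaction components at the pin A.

T = 1749 N, A_x = 978.0 N, A_y = 900.0 N

ΣM about A: T·sin56°·9.6 − 1250·4.8 − 1100·7.2 = 0 → T = 13920/(9.6·0.829038) = 1749.02 ≈ 1749 N.
ΣF_x = 0: A_x − T·cos56° = 0 → A_x = 1749.02 × 0.559193 = 978.0 N.
ΣF_y = 0: A_y + T·sin56° − 1250 − 1100 = 0 → A_y = 2350 − 1749.02 × 0.829038 = 900.0 N.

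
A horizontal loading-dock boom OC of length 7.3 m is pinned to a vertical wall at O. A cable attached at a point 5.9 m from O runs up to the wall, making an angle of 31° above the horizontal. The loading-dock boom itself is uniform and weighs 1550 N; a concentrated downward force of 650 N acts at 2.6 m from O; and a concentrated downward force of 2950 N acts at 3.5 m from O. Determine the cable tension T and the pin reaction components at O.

ΣM about O: T·sin31°·5.9 − 1550·3.65 − 650·2.6 − 2950·3.5 = 0 → T = 17672.5/(5.9·0.515038) = 5815.76 ≈ 5816 N.
ΣF_x = 0: O_x − T·cos31° = 0 → O_x = 5815.76 × 0.857167 = 4985 N.
ΣF_y = 0: O_y + T·sin31° − 1550 − 650 − 2950 = 0 → O_y = 5150 − 5815.76 × 0.515038 = 2155 N.

T = 5816 N, O_x = 4985 N, O_y = 2155 N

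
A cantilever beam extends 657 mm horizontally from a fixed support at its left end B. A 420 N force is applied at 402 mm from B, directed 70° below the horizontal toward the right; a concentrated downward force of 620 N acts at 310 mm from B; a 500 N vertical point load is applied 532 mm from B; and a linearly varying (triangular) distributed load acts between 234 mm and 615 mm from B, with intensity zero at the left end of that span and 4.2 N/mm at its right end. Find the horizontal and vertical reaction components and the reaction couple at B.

B_x = -143.6 N, B_y = 2315 N, M_B = 1007000 N·mm

Resultant of the triangular load: ½ × 4.2 × 381 = 800.1 N, acting at 488 mm from B (one-third of the span from the peak).
ΣF_x = 0: B_x + 420·cos70° = 0 → B_x = -143.6 N.
ΣF_y = 0: B_y − 420·sin70° − 620 − 500 − ½·4.2·381 = 0 → B_y = 2315 N.
ΣM about B: M_B − 420·sin70°·402 − 620·310 − 500·532 − (½·4.2·381)·488 = 0 → M_B = 1007000 N·mm.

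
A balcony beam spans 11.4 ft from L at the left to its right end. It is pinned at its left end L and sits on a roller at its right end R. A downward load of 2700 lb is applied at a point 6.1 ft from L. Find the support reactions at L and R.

Taking moments about L: R_y·11.4 − 2700·6.1 = 0 → R_y = 16470/11.4 = 1444.74 ≈ 1445 lb.
ΣF_y = 0: L_y + 1444.74 − 2700 = 0 → L_y = 1255 lb.
ΣF_x = 0: no horizontal applied forces, so L_x = 0.

L_x = 0, L_y = 1255 lb, R_y = 1445 lb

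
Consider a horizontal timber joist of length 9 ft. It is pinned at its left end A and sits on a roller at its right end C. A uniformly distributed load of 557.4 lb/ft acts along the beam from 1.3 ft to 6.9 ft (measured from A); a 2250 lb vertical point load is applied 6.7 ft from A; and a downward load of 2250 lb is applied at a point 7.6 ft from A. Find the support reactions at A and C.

A_x = 0, A_y = 2624 lb, C_y = 4997 lb

Resultant of the distributed load: 557.4 × 5.6 = 3121.44 lb at 4.1 ft from A.
Moments about A: C_y·9 − (557.4·5.6)·4.1 − 2250·6.7 − 2250·7.6 = 0 → C_y = 44972.904/9 = 4996.99 ≈ 4997 lb.
ΣF_y = 0: A_y + 4996.99 − 557.4·5.6 − 2250 − 2250 = 0 → A_y = 2624 lb.
ΣF_x = 0: no horizontal applied forces, so A_x = 0.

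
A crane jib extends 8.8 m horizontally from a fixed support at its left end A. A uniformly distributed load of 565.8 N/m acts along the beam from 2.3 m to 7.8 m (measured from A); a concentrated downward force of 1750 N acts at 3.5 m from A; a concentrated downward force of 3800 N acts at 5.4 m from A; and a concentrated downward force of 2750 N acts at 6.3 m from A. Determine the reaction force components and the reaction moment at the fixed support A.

A_x = 0, A_y = 11410 N, M_A = 59690 N·m

Resultant of the distributed load: 565.8 × 5.5 = 3111.9 N at 5.05 m from A.
ΣF_x = 0: A_x = 0.
ΣF_y = 0: A_y − 565.8·5.5 − 1750 − 3800 − 2750 = 0 → A_y = 11410 N.
ΣM about A: M_A − (565.8·5.5)·5.05 − 1750·3.5 − 3800·5.4 − 2750·6.3 = 0 → M_A = 59690 N·m.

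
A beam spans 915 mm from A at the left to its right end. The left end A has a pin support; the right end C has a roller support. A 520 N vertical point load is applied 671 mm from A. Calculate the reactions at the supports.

ΣM about A: C_y·915 − 520·671 = 0 → C_y = 348920/915 = 381.333 ≈ 381.3 N.
ΣF_y = 0: A_y + 381.333 − 520 = 0 → A_y = 138.7 N.
ΣF_x = 0: no horizontal applied forces, so A_x = 0.

A_x = 0, A_y = 138.7 N, C_y = 381.3 N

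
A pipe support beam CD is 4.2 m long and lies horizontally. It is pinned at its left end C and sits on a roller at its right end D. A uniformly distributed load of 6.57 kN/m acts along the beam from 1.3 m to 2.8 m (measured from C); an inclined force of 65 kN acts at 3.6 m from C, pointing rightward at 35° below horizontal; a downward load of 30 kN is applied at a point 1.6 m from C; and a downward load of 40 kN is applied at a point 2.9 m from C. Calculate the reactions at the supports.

C_x = -53.24 kN, C_y = 41.32 kN, D_y = 75.81 kN

Resultant of the distributed load: 6.57 × 1.5 = 9.855 kN at 2.05 m from C.
Moments about C: D_y·4.2 − (6.57·1.5)·2.05 − 65·sin35°·3.6 − 30·1.6 − 40·2.9 = 0 → D_y = 318.42/4.2 = 75.8143 ≈ 75.81 kN.
ΣF_y = 0: C_y + 75.8143 − 6.57·1.5 − 65·sin35° − 30 − 40 = 0 → C_y = 41.32 kN.
ΣF_x = 0: C_x + 65·cos35° = 0 → C_x = -53.24 kN.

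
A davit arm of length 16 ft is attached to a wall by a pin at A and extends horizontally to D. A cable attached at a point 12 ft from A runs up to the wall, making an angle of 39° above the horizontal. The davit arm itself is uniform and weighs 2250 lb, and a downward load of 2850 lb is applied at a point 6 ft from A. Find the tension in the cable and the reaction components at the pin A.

T = 4648 lb, A_x = 3612 lb, A_y = 2175 lb

ΣM about A: T·sin39°·12 − 2250·8 − 2850·6 = 0 → T = 35100/(12·0.62932) = 4647.87 ≈ 4648 lb.
ΣF_x = 0: A_x − T·cos39° = 0 → A_x = 4647.87 × 0.777146 = 3612 lb.
ΣF_y = 0: A_y + T·sin39° − 2250 − 2850 = 0 → A_y = 5100 − 4647.87 × 0.62932 = 2175 lb.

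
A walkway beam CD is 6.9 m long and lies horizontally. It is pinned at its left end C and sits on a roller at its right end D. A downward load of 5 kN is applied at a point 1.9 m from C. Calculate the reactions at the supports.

C_x = 0, C_y = 3.623 kN, D_y = 1.377 kN

Taking moments about C: D_y·6.9 − 5·1.9 = 0 → D_y = 9.5/6.9 = 1.37681 ≈ 1.377 kN.
ΣF_y = 0: C_y + 1.37681 − 5 = 0 → C_y = 3.623 kN.
ΣF_x = 0: no horizontal applied forces, so C_x = 0.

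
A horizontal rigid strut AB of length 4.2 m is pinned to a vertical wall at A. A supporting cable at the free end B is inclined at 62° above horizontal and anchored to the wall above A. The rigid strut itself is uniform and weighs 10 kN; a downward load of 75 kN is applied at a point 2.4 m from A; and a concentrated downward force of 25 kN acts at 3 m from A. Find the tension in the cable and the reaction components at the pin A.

T = 74.43 kN, A_x = 34.94 kN, A_y = 44.29 kN

ΣM about A: T·sin62°·4.2 − 10·2.1 − 75·2.4 − 25·3 = 0 → T = 276/(4.2·0.882948) = 74.426 ≈ 74.43 kN.
ΣF_x = 0: A_x − T·cos62° = 0 → A_x = 74.426 × 0.469472 = 34.94 kN.
ΣF_y = 0: A_y + T·sin62° − 10 − 75 − 25 = 0 → A_y = 110 − 74.426 × 0.882948 = 44.29 kN.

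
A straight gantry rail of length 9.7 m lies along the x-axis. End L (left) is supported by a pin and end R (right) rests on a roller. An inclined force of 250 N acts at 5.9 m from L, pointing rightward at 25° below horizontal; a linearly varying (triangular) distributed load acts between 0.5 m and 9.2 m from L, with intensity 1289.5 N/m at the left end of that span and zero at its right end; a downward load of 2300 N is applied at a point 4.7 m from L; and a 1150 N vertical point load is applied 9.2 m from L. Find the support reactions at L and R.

L_x = -226.6 N, L_y = 4929 N, R_y = 4236 N

Resultant of the triangular load: ½ × 1289.5 × 8.7 = 5609.325 N, acting at 3.4 m from L (one-third of the span from the peak).
Moments about L: R_y·9.7 − 250·sin25°·5.9 − (½·1289.5·8.7)·3.4 − 2300·4.7 − 1150·9.2 = 0 → R_y = 41085.1/9.7 = 4235.58 ≈ 4236 N.
ΣF_y = 0: L_y + 4235.58 − 250·sin25° − ½·1289.5·8.7 − 2300 − 1150 = 0 → L_y = 4929 N.
ΣF_x = 0: L_x + 250·cos25° = 0 → L_x = -226.6 N.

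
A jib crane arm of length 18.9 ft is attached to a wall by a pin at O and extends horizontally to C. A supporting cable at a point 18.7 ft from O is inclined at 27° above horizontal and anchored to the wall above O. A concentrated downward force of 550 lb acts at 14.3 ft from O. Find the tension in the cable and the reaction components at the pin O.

T = 926.4 lb, O_x = 825.5 lb, O_y = 129.4 lb

ΣM about O: T·sin27°·18.7 − 550·14.3 = 0 → T = 7865/(18.7·0.45399) = 926.426 ≈ 926.4 lb.
ΣF_x = 0: O_x − T·cos27° = 0 → O_x = 926.426 × 0.891007 = 825.5 lb.
ΣF_y = 0: O_y + T·sin27° − 550 = 0 → O_y = 550 − 926.426 × 0.45399 = 129.4 lb.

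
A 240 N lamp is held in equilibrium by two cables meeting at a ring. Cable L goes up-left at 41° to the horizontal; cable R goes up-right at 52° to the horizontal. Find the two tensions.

ΣF_x = 0: −T_L·cos41° + T_R·cos52° = 0 → T_R = 1.22585·T_L.
ΣF_y = 0: T_L·sin41° + T_R·sin52° = 240.
Substitute: T_L·(0.656059 + 1.22585·0.788011) = 240 → T_L = 147.962 ≈ 148.0 N.
Then T_R = 1.22585 × 147.962 = 181.4 N.

T_L = 148.0 N, T_R = 181.4 N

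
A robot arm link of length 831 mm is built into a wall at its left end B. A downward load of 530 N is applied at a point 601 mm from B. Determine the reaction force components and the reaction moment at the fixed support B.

ΣF_x = 0: B_x = 0.
ΣF_y = 0: B_y − 530 = 0 → B_y = 530.0 N.
ΣM about B: M_B − 530·601 = 0 → M_B = 318500 N·mm.

B_x = 0, B_y = 530.0 N, M_B = 318500 N·mm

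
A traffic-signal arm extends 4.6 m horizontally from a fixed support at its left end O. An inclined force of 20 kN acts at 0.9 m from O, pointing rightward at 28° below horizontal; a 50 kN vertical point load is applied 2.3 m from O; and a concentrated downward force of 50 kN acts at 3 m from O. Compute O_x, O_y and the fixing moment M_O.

ΣF_x = 0: O_x + 20·cos28° = 0 → O_x = -17.66 kN.
ΣF_y = 0: O_y − 20·sin28° − 50 − 50 = 0 → O_y = 109.4 kN.
ΣM about O: M_O − 20·sin28°·0.9 − 50·2.3 − 50·3 = 0 → M_O = 273.5 kN·m.

O_x = -17.66 kN, O_y = 109.4 kN, M_O = 273.5 kN·m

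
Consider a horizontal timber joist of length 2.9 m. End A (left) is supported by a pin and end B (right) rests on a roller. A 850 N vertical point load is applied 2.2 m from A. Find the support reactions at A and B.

Taking moments about A: B_y·2.9 − 850·2.2 = 0 → B_y = 1870/2.9 = 644.828 ≈ 644.8 N.
ΣF_y = 0: A_y + 644.828 − 850 = 0 → A_y = 205.2 N.
ΣF_x = 0: no horizontal applied forces, so A_x = 0.

A_x = 0, A_y = 205.2 N, B_y = 644.8 N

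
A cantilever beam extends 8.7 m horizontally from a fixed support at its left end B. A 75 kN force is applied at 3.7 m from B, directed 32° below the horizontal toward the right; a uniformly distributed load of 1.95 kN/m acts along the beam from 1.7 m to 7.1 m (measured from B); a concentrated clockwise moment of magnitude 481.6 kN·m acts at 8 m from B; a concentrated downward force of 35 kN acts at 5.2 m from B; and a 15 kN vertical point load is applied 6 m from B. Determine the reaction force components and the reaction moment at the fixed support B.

B_x = -63.60 kN, B_y = 100.3 kN, M_B = 947.0 kN·m

Resultant of the distributed load: 1.95 × 5.4 = 10.53 kN at 4.4 m from B.
ΣF_x = 0: B_x + 75·cos32° = 0 → B_x = -63.60 kN.
ΣF_y = 0: B_y − 75·sin32° − 1.95·5.4 − 35 − 15 = 0 → B_y = 100.3 kN.
ΣM about B: M_B − 75·sin32°·3.7 − (1.95·5.4)·4.4 − 481.6 − 35·5.2 − 15·6 = 0 → M_B = 947.0 kN·m.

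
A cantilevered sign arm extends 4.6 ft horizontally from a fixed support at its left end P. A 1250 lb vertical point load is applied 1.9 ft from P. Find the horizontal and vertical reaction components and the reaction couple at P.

ΣF_x = 0: P_x = 0.
ΣF_y = 0: P_y − 1250 = 0 → P_y = 1250 lb.
ΣM about P: M_P − 1250·1.9 = 0 → M_P = 2375 lb·ft.

P_x = 0, P_y = 1250 lb, M_P = 2375 lb·ft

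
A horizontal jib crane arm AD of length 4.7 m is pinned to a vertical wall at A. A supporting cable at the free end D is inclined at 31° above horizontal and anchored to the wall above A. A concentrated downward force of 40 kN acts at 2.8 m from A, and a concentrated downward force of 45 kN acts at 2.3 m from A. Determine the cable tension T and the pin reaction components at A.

ΣM about A: T·sin31°·4.7 − 40·2.8 − 45·2.3 = 0 → T = 215.5/(4.7·0.515038) = 89.0246 ≈ 89.02 kN.
ΣF_x = 0: A_x − T·cos31° = 0 → A_x = 89.0246 × 0.857167 = 76.31 kN.
ΣF_y = 0: A_y + T·sin31° − 40 − 45 = 0 → A_y = 85 − 89.0246 × 0.515038 = 39.15 kN.

T = 89.02 kN, A_x = 76.31 kN, A_y = 39.15 kN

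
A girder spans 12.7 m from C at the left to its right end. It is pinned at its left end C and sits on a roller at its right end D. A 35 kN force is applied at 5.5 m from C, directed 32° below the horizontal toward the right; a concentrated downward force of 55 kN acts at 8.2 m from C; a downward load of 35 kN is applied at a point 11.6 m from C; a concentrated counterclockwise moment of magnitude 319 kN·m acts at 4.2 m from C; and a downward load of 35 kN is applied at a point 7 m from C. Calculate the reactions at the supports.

C_x = -29.68 kN, C_y = 73.86 kN, D_y = 69.69 kN

Moments about C: D_y·12.7 − 35·sin32°·5.5 − 55·8.2 − 35·11.6 + 319 − 35·7 = 0 → D_y = 885.009/12.7 = 69.6857 ≈ 69.69 kN.
ΣF_y = 0: C_y + 69.6857 − 35·sin32° − 55 − 35 − 35 = 0 → C_y = 73.86 kN.
ΣF_x = 0: C_x + 35·cos32° = 0 → C_x = -29.68 kN.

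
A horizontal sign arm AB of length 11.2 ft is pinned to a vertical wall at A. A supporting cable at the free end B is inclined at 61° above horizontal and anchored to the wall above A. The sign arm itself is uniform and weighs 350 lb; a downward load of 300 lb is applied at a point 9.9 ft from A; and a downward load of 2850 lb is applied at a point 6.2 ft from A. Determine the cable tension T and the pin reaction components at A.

ΣM about A: T·sin61°·11.2 − 350·5.6 − 300·9.9 − 2850·6.2 = 0 → T = 22600/(11.2·0.87462) = 2307.12 ≈ 2307 lb.
ΣF_x = 0: A_x − T·cos61° = 0 → A_x = 2307.12 × 0.48481 = 1119 lb.
ΣF_y = 0: A_y + T·sin61° − 350 − 300 − 2850 = 0 → A_y = 3500 − 2307.12 × 0.87462 = 1482 lb.

T = 2307 lb, A_x = 1119 lb, A_y = 1482 lb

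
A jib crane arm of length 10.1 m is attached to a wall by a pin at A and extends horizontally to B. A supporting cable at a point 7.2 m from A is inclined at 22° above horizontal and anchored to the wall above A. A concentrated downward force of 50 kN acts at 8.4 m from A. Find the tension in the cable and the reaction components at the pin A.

T = 155.7 kN, A_x = 144.4 kN, A_y = -8.333 kN

ΣM about A: T·sin22°·7.2 − 50·8.4 = 0 → T = 420/(7.2·0.374607) = 155.719 ≈ 155.7 kN.
ΣF_x = 0: A_x − T·cos22° = 0 → A_x = 155.719 × 0.927184 = 144.4 kN.
ΣF_y = 0: A_y + T·sin22° − 50 = 0 → A_y = 50 − 155.719 × 0.374607 = -8.333 kN.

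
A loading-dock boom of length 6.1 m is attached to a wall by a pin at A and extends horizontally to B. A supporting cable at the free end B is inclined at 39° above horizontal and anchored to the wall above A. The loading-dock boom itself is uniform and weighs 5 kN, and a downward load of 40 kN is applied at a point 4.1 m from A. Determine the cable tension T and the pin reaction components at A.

ΣM about A: T·sin39°·6.1 − 5·3.05 − 40·4.1 = 0 → T = 179.25/(6.1·0.62932) = 46.6936 ≈ 46.69 kN.
ΣF_x = 0: A_x − T·cos39° = 0 → A_x = 46.6936 × 0.777146 = 36.29 kN.
ΣF_y = 0: A_y + T·sin39° − 5 − 40 = 0 → A_y = 45 − 46.6936 × 0.62932 = 15.61 kN.

T = 46.69 kN, A_x = 36.29 kN, A_y = 15.61 kN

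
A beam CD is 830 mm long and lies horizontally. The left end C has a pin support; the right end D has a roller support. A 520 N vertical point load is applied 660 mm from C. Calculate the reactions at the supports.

Taking moments about C: D_y·830 − 520·660 = 0 → D_y = 343200/830 = 413.494 ≈ 413.5 N.
ΣF_y = 0: C_y + 413.494 − 520 = 0 → C_y = 106.5 N.
ΣF_x = 0: no horizontal applied forces, so C_x = 0.

C_x = 0, C_y = 106.5 N, D_y = 413.5 N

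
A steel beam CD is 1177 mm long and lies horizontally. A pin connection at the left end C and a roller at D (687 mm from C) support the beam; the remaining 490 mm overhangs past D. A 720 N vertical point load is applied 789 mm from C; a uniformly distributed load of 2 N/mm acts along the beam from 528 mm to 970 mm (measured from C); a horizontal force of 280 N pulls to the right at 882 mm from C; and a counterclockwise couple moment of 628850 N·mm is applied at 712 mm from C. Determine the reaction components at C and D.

Resultant of the distributed load: 2 × 442 = 884 N at 749 mm from C.
Moments about C: D_y·687 − 720·789 − (2·442)·749 + 628850 = 0 → D_y = 601346/687 = 875.322 ≈ 875.3 N.
ΣF_y = 0: C_y + 875.322 − 720 − 2·442 = 0 → C_y = 728.7 N.
ΣF_x = 0: C_x + 280 = 0 → C_x = -280.0 N.

C_x = -280.0 N, C_y = 728.7 N, D_y = 875.3 N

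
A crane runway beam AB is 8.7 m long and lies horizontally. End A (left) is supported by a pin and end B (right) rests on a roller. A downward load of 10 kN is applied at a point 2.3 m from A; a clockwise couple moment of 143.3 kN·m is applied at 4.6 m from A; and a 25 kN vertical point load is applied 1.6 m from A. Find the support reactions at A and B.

A_x = 0, A_y = 11.29 kN, B_y = 23.71 kN

Taking moments about A: B_y·8.7 − 10·2.3 − 143.3 − 25·1.6 = 0 → B_y = 206.3/8.7 = 23.7126 ≈ 23.71 kN.
ΣF_y = 0: A_y + 23.7126 − 10 − 25 = 0 → A_y = 11.29 kN.
ΣF_x = 0: no horizontal applied forces, so A_x = 0.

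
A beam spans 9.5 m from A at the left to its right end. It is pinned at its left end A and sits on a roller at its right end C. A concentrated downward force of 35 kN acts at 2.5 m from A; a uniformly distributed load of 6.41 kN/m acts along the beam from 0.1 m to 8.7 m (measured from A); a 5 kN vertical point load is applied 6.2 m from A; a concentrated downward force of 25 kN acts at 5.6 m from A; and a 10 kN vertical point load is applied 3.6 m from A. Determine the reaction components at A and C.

Resultant of the distributed load: 6.41 × 8.6 = 55.126 kN at 4.4 m from A.
Taking moments about A: C_y·9.5 − 35·2.5 − (6.41·8.6)·4.4 − 5·6.2 − 25·5.6 − 10·3.6 = 0 → C_y = 537.0544/9.5 = 56.532 ≈ 56.53 kN.
ΣF_y = 0: A_y + 56.532 − 35 − 6.41·8.6 − 5 − 25 − 10 = 0 → A_y = 73.59 kN.
ΣF_x = 0: no horizontal applied forces, so A_x = 0.

A_x = 0, A_y = 73.59 kN, C_y = 56.53 kN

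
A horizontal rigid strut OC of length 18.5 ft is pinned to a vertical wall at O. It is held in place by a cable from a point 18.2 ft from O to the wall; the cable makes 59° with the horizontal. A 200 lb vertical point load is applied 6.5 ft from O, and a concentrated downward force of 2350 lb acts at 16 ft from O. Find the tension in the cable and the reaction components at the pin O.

ΣM about O: T·sin59°·18.2 − 200·6.5 − 2350·16 = 0 → T = 38900/(18.2·0.857167) = 2493.52 ≈ 2494 lb.
ΣF_x = 0: O_x − T·cos59° = 0 → O_x = 2493.52 × 0.515038 = 1284 lb.
ΣF_y = 0: O_y + T·sin59° − 200 − 2350 = 0 → O_y = 2550 − 2493.52 × 0.857167 = 412.6 lb.

T = 2494 lb, O_x = 1284 lb, O_y = 412.6 lb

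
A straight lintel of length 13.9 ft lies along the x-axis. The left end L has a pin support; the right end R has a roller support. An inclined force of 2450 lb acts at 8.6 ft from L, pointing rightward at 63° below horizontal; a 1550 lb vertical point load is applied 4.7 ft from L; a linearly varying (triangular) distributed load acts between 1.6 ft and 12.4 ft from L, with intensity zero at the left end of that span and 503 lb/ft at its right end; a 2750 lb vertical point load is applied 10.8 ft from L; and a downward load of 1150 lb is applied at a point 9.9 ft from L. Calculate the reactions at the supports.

L_x = -1112 lb, L_y = 3799 lb, R_y = 6550 lb

Resultant of the triangular load: ½ × 503 × 10.8 = 2716.2 lb, acting at 8.8 ft from L (one-third of the span from the peak).
Taking moments about L: R_y·13.9 − 2450·sin63°·8.6 − 1550·4.7 − (½·503·10.8)·8.8 − 2750·10.8 − 1150·9.9 = 0 → R_y = 91046.1/13.9 = 6550.08 ≈ 6550 lb.
ΣF_y = 0: L_y + 6550.08 − 2450·sin63° − 1550 − ½·503·10.8 − 2750 − 1150 = 0 → L_y = 3799 lb.
ΣF_x = 0: L_x + 2450·cos63° = 0 → L_x = -1112 lb.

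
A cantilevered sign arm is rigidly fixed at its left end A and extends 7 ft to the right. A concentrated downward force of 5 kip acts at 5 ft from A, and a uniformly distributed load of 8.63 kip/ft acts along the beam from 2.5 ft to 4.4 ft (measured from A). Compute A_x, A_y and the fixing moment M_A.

Resultant of the distributed load: 8.63 × 1.9 = 16.397 kip at 3.45 ft from A.
ΣF_x = 0: A_x = 0.
ΣF_y = 0: A_y − 5 − 8.63·1.9 = 0 → A_y = 21.40 kip.
ΣM about A: M_A − 5·5 − (8.63·1.9)·3.45 = 0 → M_A = 81.57 kip·ft.

A_x = 0, A_y = 21.40 kip, M_A = 81.57 kip·ft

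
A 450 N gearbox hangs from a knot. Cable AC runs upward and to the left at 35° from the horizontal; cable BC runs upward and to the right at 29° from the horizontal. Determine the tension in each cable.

T_AC = 437.9 N, T_BC = 410.1 N

ΣF_x = 0: −T_AC·cos35° + T_BC·cos29° = 0 → T_BC = 0.936581·T_AC.
ΣF_y = 0: T_AC·sin35° + T_BC·sin29° = 450.
Substitute: T_AC·(0.573576 + 0.936581·0.48481) = 450 → T_AC = 437.897 ≈ 437.9 N.
Then T_BC = 0.936581 × 437.897 = 410.1 N.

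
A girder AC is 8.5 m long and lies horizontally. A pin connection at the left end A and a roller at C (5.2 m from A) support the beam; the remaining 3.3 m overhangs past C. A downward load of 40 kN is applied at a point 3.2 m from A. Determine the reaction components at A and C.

ΣM about A: C_y·5.2 − 40·3.2 = 0 → C_y = 128/5.2 = 24.6154 ≈ 24.62 kN.
ΣF_y = 0: A_y + 24.6154 − 40 = 0 → A_y = 15.38 kN.
ΣF_x = 0: no horizontal applied forces, so A_x = 0.

A_x = 0, A_y = 15.38 kN, C_y = 24.62 kN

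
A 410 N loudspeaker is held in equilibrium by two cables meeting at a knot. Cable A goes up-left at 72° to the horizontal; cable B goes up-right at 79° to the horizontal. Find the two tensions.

T_A = 161.4 N, T_B = 261.3 N

ΣF_x = 0: −T_A·cos72° + T_B·cos79° = 0 → T_B = 1.61951·T_A.
ΣF_y = 0: T_A·sin72° + T_B·sin79° = 410.
Substitute: T_A·(0.951057 + 1.61951·0.981627) = 410 → T_A = 161.366 ≈ 161.4 N.
Then T_B = 1.61951 × 161.366 = 261.3 N.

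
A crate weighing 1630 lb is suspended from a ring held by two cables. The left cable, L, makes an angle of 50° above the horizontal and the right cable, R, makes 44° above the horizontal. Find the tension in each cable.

T_L = 1175 lb, T_R = 1050 lb

ΣF_x = 0: −T_L·cos50° + T_R·cos44° = 0 → T_R = 0.89358·T_L.
ΣF_y = 0: T_L·sin50° + T_R·sin44° = 1630.
Substitute: T_L·(0.766044 + 0.89358·0.694658) = 1630 → T_L = 1175.39 ≈ 1175 lb.
Then T_R = 0.89358 × 1175.39 = 1050 lb.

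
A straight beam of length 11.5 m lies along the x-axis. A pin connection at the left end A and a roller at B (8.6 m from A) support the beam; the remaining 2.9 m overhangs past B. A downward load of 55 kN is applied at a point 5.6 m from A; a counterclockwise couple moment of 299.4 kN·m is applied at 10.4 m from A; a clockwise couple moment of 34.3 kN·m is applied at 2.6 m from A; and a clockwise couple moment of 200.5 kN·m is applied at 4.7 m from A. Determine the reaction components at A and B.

A_x = 0, A_y = 26.70 kN, B_y = 28.30 kN

ΣM about A: B_y·8.6 − 55·5.6 + 299.4 − 34.3 − 200.5 = 0 → B_y = 243.4/8.6 = 28.3023 ≈ 28.30 kN.
ΣF_y = 0: A_y + 28.3023 − 55 = 0 → A_y = 26.70 kN.
ΣF_x = 0: no horizontal applied forces, so A_x = 0.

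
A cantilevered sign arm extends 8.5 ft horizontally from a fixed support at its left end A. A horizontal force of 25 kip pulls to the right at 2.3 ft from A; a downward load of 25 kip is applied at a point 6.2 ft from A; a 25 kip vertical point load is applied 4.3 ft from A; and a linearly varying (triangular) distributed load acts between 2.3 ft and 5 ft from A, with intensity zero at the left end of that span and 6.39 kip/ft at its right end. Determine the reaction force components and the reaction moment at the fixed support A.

A_x = -25.00 kip, A_y = 58.63 kip, M_A = 297.9 kip·ft

Resultant of the triangular load: ½ × 6.39 × 2.7 = 8.6265 kip, acting at 4.1 ft from A (one-third of the span from the peak).
ΣF_x = 0: A_x + 25 = 0 → A_x = -25.00 kip.
ΣF_y = 0: A_y − 25 − 25 − ½·6.39·2.7 = 0 → A_y = 58.63 kip.
ΣM about A: M_A − 25·6.2 − 25·4.3 − (½·6.39·2.7)·4.1 = 0 → M_A = 297.9 kip·ft.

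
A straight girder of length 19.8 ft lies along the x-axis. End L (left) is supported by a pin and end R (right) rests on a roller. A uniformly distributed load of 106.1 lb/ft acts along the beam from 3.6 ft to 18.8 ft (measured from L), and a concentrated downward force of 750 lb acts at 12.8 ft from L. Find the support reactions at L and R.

Resultant of the distributed load: 106.1 × 15.2 = 1612.72 lb at 11.2 ft from L.
Taking moments about L: R_y·19.8 − (106.1·15.2)·11.2 − 750·12.8 = 0 → R_y = 27662.464/19.8 = 1397.09 ≈ 1397 lb.
ΣF_y = 0: L_y + 1397.09 − 106.1·15.2 − 750 = 0 → L_y = 965.6 lb.
ΣF_x = 0: no horizontal applied forces, so L_x = 0.

L_x = 0, L_y = 965.6 lb, R_y = 1397 lb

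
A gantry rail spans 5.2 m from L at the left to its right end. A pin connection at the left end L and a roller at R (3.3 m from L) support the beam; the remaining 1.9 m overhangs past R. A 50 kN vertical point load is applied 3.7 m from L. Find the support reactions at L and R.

L_x = 0, L_y = -6.061 kN, R_y = 56.06 kN

Taking moments about L: R_y·3.3 − 50·3.7 = 0 → R_y = 185/3.3 = 56.0606 ≈ 56.06 kN.
ΣF_y = 0: L_y + 56.0606 − 50 = 0 → L_y = -6.061 kN.
ΣF_x = 0: no horizontal applied forces, so L_x = 0.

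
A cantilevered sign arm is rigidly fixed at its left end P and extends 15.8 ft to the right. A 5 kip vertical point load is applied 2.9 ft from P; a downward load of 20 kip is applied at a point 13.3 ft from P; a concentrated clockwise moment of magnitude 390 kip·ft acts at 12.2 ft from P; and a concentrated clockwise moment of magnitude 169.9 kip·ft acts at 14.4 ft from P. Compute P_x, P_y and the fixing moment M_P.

ΣF_x = 0: P_x = 0.
ΣF_y = 0: P_y − 5 − 20 = 0 → P_y = 25.00 kip.
ΣM about P: M_P − 5·2.9 − 20·13.3 − 390 − 169.9 = 0 → M_P = 840.4 kip·ft.

P_x = 0, P_y = 25.00 kip, M_P = 840.4 kip·ft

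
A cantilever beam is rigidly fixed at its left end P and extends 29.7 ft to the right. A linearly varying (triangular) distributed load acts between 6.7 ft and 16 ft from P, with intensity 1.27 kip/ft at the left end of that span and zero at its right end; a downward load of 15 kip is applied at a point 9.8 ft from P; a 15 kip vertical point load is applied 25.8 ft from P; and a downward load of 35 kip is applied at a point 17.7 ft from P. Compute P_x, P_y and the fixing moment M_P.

P_x = 0, P_y = 70.91 kip, M_P = 1211 kip·ft

Resultant of the triangular load: ½ × 1.27 × 9.3 = 5.9055 kip, acting at 9.8 ft from P (one-third of the span from the peak).
ΣF_x = 0: P_x = 0.
ΣF_y = 0: P_y − ½·1.27·9.3 − 15 − 15 − 35 = 0 → P_y = 70.91 kip.
ΣM about P: M_P − (½·1.27·9.3)·9.8 − 15·9.8 − 15·25.8 − 35·17.7 = 0 → M_P = 1211 kip·ft.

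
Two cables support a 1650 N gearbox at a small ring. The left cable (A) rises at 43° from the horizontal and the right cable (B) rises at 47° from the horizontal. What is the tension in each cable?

ΣF_x = 0: −T_A·cos43° + T_B·cos47° = 0 → T_B = 1.07237·T_A.
ΣF_y = 0: T_A·sin43° + T_B·sin47° = 1650.
Substitute: T_A·(0.681998 + 1.07237·0.731354) = 1650 → T_A = 1125.3 ≈ 1125 N.
Then T_B = 1.07237 × 1125.3 = 1207 N.

T_A = 1125 N, T_B = 1207 N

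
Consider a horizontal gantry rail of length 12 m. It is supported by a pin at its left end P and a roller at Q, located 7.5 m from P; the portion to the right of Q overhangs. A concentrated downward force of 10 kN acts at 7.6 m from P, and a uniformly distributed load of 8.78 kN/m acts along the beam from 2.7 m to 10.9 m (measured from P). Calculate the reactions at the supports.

P_x = 0, P_y = 6.586 kN, Q_y = 75.41 kN

Resultant of the distributed load: 8.78 × 8.2 = 71.996 kN at 6.8 m from P.
Taking moments about P: Q_y·7.5 − 10·7.6 − (8.78·8.2)·6.8 = 0 → Q_y = 565.5728/7.5 = 75.4097 ≈ 75.41 kN.
ΣF_y = 0: P_y + 75.4097 − 10 − 8.78·8.2 = 0 → P_y = 6.586 kN.
ΣF_x = 0: no horizontal applied forces, so P_x = 0.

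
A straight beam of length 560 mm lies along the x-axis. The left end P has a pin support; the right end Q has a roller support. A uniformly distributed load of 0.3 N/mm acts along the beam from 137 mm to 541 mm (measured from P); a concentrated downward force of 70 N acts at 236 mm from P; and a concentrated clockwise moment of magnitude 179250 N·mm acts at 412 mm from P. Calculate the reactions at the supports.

P_x = 0, P_y = -231.8 N, Q_y = 423.0 N

Resultant of the distributed load: 0.3 × 404 = 121.2 N at 339 mm from P.
Moments about P: Q_y·560 − (0.3·404)·339 − 70·236 − 179250 = 0 → Q_y = 236856.8/560 = 422.959 ≈ 423.0 N.
ΣF_y = 0: P_y + 422.959 − 0.3·404 − 70 = 0 → P_y = -231.8 N.
ΣF_x = 0: no horizontal applied forces, so P_x = 0.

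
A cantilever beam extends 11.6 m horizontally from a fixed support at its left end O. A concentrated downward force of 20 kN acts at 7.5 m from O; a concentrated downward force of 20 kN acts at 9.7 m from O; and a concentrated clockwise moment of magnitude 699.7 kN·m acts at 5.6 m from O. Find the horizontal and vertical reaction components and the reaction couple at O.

ΣF_x = 0: O_x = 0.
ΣF_y = 0: O_y − 20 − 20 = 0 → O_y = 40.00 kN.
ΣM about O: M_O − 20·7.5 − 20·9.7 − 699.7 = 0 → M_O = 1044 kN·m.

O_x = 0, O_y = 40.00 kN, M_O = 1044 kN·m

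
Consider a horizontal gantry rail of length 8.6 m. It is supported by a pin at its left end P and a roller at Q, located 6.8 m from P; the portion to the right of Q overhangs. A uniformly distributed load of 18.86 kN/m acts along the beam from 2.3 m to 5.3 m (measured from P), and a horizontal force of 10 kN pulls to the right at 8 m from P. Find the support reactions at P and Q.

Resultant of the distributed load: 18.86 × 3 = 56.58 kN at 3.8 m from P.
Moments about P: Q_y·6.8 − (18.86·3)·3.8 = 0 → Q_y = 215.004/6.8 = 31.6182 ≈ 31.62 kN.
ΣF_y = 0: P_y + 31.6182 − 18.86·3 = 0 → P_y = 24.96 kN.
ΣF_x = 0: P_x + 10 = 0 → P_x = -10.00 kN.

P_x = -10.00 kN, P_y = 24.96 kN, Q_y = 31.62 kN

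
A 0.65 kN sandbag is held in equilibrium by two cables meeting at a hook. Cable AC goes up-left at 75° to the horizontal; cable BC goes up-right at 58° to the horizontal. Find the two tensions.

T_AC = 0.4710 kN, T_BC = 0.2300 kN

ΣF_x = 0: −T_AC·cos75° + T_BC·cos58° = 0 → T_BC = 0.488412·T_AC.
ΣF_y = 0: T_AC·sin75° + T_BC·sin58° = 0.65.
Substitute: T_AC·(0.965926 + 0.488412·0.848048) = 0.65 → T_AC = 0.470973 ≈ 0.4710 kN.
Then T_BC = 0.488412 × 0.470973 = 0.2300 kN.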